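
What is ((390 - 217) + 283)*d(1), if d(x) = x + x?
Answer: 912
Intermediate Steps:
d(x) = 2*x
((390 - 217) + 283)*d(1) = ((390 - 217) + 283)*(2*1) = (173 + 283)*2 = 456*2 = 912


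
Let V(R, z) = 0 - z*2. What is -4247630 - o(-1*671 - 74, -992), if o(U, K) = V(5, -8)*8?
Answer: -4247758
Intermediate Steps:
V(R, z) = -2*z (V(R, z) = 0 - 2*z = -2*z)
o(U, K) = 128 (o(U, K) = -2*(-8)*8 = 16*8 = 128)
-4247630 - o(-1*671 - 74, -992) = -4247630 - 1*128 = -4247630 - 128 = -4247758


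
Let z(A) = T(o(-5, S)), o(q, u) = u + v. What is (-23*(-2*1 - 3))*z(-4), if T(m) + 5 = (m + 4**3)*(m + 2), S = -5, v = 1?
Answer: -14375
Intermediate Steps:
o(q, u) = 1 + u (o(q, u) = u + 1 = 1 + u)
T(m) = -5 + (2 + m)*(64 + m) (T(m) = -5 + (m + 4**3)*(m + 2) = -5 + (m + 64)*(2 + m) = -5 + (64 + m)*(2 + m) = -5 + (2 + m)*(64 + m))
z(A) = -125 (z(A) = 123 + (1 - 5)**2 + 66*(1 - 5) = 123 + (-4)**2 + 66*(-4) = 123 + 16 - 264 = -125)
(-23*(-2*1 - 3))*z(-4) = -23*(-2*1 - 3)*(-125) = -23*(-2 - 3)*(-125) = -23*(-5)*(-125) = 115*(-125) = -14375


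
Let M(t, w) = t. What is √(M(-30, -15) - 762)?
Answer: 6*I*√22 ≈ 28.142*I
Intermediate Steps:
√(M(-30, -15) - 762) = √(-30 - 762) = √(-792) = 6*I*√22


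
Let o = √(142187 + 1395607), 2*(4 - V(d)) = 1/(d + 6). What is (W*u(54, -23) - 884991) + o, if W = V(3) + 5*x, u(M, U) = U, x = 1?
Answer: -15933541/18 + 3*√170866 ≈ -8.8396e+5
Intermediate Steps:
V(d) = 4 - 1/(2*(6 + d)) (V(d) = 4 - 1/(2*(d + 6)) = 4 - 1/(2*(6 + d)))
o = 3*√170866 (o = √1537794 = 3*√170866 ≈ 1240.1)
W = 161/18 (W = (47 + 8*3)/(2*(6 + 3)) + 5*1 = (½)*(47 + 24)/9 + 5 = (½)*(⅑)*71 + 5 = 71/18 + 5 = 161/18 ≈ 8.9444)
(W*u(54, -23) - 884991) + o = ((161/18)*(-23) - 884991) + 3*√170866 = (-3703/18 - 884991) + 3*√170866 = -15933541/18 + 3*√170866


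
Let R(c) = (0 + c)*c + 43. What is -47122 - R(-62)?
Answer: -51009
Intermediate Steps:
R(c) = 43 + c² (R(c) = c*c + 43 = c² + 43 = 43 + c²)
-47122 - R(-62) = -47122 - (43 + (-62)²) = -47122 - (43 + 3844) = -47122 - 1*3887 = -47122 - 3887 = -51009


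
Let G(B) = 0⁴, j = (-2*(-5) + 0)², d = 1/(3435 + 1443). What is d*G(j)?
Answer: 0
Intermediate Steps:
d = 1/4878 ≈ 0.00020500
j = 100 (j = (10 + 0)² = 10² = 100)
G(B) = 0
d*G(j) = (1/4878)*0 = 0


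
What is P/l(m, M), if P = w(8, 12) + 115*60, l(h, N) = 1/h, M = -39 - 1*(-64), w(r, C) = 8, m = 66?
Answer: 455928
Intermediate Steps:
M = 25 (M = -39 + 64 = 25)
P = 6908 (P = 8 + 115*60 = 8 + 6900 = 6908)
P/l(m, M) = 6908/(1/66) = 6908*66 = 455928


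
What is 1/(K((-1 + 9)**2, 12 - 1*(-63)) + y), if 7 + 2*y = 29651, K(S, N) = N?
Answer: 1/14897 ≈ 6.7128e-5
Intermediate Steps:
y = 14822 (y = -7/2 + (1/2)*29651 = -7/2 + 29651/2 = 14822)
1/(K((-1 + 9)**2, 12 - 1*(-63)) + y) = 1/((12 - 1*(-63)) + 14822) = 1/((12 + 63) + 14822) = 1/(75 + 14822) = 1/14897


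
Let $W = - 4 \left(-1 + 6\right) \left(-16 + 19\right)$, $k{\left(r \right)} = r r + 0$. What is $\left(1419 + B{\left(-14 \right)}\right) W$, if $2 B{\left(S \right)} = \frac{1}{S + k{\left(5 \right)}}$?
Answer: $- \frac{936570}{11} \approx -85143.0$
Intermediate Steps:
$k{\left(r \right)} = r^{2}$ ($k{\left(r \right)} = r^{2} + 0 = r^{2}$)
$B{\left(S \right)} = \frac{1}{2 \left(25 + S\right)}$ ($B{\left(S \right)} = \frac{1}{2 \left(S + 5^{2}\right)} = \frac{1}{2 \left(S + 25\right)} = \frac{1}{2 \left(25 + S\right)}$)
$W = -60$ ($W = \left(-4\right) 5 \cdot 3 = \left(-20\right) 3 = -60$)
$\left(1419 + B{\left(-14 \right)}\right) W = \left(1419 + \frac{1}{2 \left(25 - 14\right)}\right) \left(-60\right) = \left(1419 + \frac{1}{2 \cdot 11}\right) \left(-60\right) = \left(1419 + \frac{1}{2} \cdot \frac{1}{11}\right) \left(-60\right) = \left(1419 + \frac{1}{22}\right) \left(-60\right) = \frac{31219}{22} \left(-60\right) = - \frac{936570}{11}$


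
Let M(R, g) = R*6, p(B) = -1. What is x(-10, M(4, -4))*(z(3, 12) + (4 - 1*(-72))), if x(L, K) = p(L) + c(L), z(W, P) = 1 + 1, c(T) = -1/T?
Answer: -351/5 ≈ -70.200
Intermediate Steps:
z(W, P) = 2
M(R, g) = 6*R
x(L, K) = -1 - 1/L
x(-10, M(4, -4))*(z(3, 12) + (4 - 1*(-72))) = ((-1 - 1*(-10))/(-10))*(2 + (4 - 1*(-72))) = (-(-1 + 10)/10)*(2 + (4 + 72)) = (-1/10*9)*(2 + 76) = -9/10*78 = -351/5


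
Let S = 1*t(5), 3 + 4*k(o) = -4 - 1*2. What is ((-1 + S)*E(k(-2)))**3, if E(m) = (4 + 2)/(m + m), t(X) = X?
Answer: -4096/27 ≈ -151.70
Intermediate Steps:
k(o) = -9/4 (k(o) = -3/4 + (-4 - 1*2)/4 = -3/4 + (-4 - 2)/4 = -3/4 + (1/4)*(-6) = -3/4 - 3/2 = -9/4)
E(m) = 3/m (E(m) = 6/((2*m)) = 6*(1/(2*m)) = 3/m)
S = 5 (S = 1*5 = 5)
((-1 + S)*E(k(-2)))**3 = ((-1 + 5)*(3/(-9/4)))**3 = (4*(3*(-4/9)))**3 = (4*(-4/3))**3 = (-16/3)**3 = -4096/27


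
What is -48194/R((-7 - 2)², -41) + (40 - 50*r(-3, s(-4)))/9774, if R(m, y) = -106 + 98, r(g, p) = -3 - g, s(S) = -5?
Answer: 117762119/19548 ≈ 6024.3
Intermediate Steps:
R(m, y) = -8
-48194/R((-7 - 2)², -41) + (40 - 50*r(-3, s(-4)))/9774 = -48194/(-8) + (40 - 50*(-3 - 1*(-3)))/9774 = -48194*(-⅛) + (40 - 50*(-3 + 3))*(1/9774) = 24097/4 + (40 - 50*0)*(1/9774) = 24097/4 + (40 + 0)*(1/9774) = 24097/4 + 40*(1/9774) = 24097/4 + 20/4887 = 117762119/19548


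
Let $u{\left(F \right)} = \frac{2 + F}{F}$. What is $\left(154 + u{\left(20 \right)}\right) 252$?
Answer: $\frac{195426}{5} \approx 39085.0$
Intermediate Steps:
$u{\left(F \right)} = \frac{2 + F}{F}$
$\left(154 + u{\left(20 \right)}\right) 252 = \left(154 + \frac{2 + 20}{20}\right) 252 = \left(154 + \frac{1}{20} \cdot 22\right) 252 = \left(154 + \frac{11}{10}\right) 252 = \frac{1551}{10} \cdot 252 = \frac{195426}{5}$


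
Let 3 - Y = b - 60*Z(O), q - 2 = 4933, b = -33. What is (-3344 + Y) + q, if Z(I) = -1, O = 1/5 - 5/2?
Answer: 1567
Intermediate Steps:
O = -23/10 (O = 1*(⅕) - 5*½ = ⅕ - 5/2 = -23/10 ≈ -2.3000)
q = 4935 (q = 2 + 4933 = 4935)
Y = -24 (Y = 3 - (-33 - 60*(-1)) = 3 - (-33 + 60) = 3 - 1*27 = 3 - 27 = -24)
(-3344 + Y) + q = (-3344 - 24) + 4935 = -3368 + 4935 = 1567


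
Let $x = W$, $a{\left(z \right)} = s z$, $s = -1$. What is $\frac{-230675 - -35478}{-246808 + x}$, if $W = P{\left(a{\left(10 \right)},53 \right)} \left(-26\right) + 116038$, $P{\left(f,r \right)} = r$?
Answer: $\frac{195197}{132148} \approx 1.4771$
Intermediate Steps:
$a{\left(z \right)} = - z$
$W = 114660$ ($W = 53 \left(-26\right) + 116038 = -1378 + 116038 = 114660$)
$x = 114660$
$\frac{-230675 - -35478}{-246808 + x} = \frac{-230675 - -35478}{-246808 + 114660} = \frac{-230675 + 35478}{-132148} = \left(-195197\right) \left(- \frac{1}{132148}\right) = \frac{195197}{132148}$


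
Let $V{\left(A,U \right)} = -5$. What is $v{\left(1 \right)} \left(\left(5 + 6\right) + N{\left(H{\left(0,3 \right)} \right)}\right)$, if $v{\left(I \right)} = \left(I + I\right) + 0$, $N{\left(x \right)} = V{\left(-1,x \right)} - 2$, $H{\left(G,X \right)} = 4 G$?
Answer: $8$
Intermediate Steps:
$N{\left(x \right)} = -7$ ($N{\left(x \right)} = -5 - 2 = -7$)
$v{\left(I \right)} = 2 I$ ($v{\left(I \right)} = 2 I + 0 = 2 I$)
$v{\left(1 \right)} \left(\left(5 + 6\right) + N{\left(H{\left(0,3 \right)} \right)}\right) = 2 \cdot 1 \left(\left(5 + 6\right) - 7\right) = 2 \left(11 - 7\right) = 2 \cdot 4 = 8$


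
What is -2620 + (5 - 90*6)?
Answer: -3155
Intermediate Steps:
-2620 + (5 - 90*6) = -2620 + (5 - 18*30) = -2620 + (5 - 540) = -2620 - 535 = -3155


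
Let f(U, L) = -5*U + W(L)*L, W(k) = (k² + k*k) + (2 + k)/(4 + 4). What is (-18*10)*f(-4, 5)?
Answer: -98775/2 ≈ -49388.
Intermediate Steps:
W(k) = ¼ + 2*k² + k/8 (W(k) = (k² + k²) + (2 + k)/8 = 2*k² + (2 + k)*(⅛) = 2*k² + (¼ + k/8) = ¼ + 2*k² + k/8)
f(U, L) = -5*U + L*(¼ + 2*L² + L/8) (f(U, L) = -5*U + (¼ + 2*L² + L/8)*L = -5*U + L*(¼ + 2*L² + L/8))
(-18*10)*f(-4, 5) = (-18*10)*(-5*(-4) + (⅛)*5*(2 + 5 + 16*5²)) = -180*(20 + (⅛)*5*(2 + 5 + 16*25)) = -180*(20 + (⅛)*5*(2 + 5 + 400)) = -180*(20 + (⅛)*5*407) = -180*(20 + 2035/8) = -180*2195/8 = -98775/2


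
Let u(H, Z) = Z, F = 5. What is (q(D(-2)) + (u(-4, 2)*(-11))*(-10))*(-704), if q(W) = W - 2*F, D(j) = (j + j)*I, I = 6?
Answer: -130944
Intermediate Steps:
D(j) = 12*j (D(j) = (j + j)*6 = (2*j)*6 = 12*j)
q(W) = -10 + W (q(W) = W - 2*5 = W - 10 = -10 + W)
(q(D(-2)) + (u(-4, 2)*(-11))*(-10))*(-704) = ((-10 + 12*(-2)) + (2*(-11))*(-10))*(-704) = ((-10 - 24) - 22*(-10))*(-704) = (-34 + 220)*(-704) = 186*(-704) = -130944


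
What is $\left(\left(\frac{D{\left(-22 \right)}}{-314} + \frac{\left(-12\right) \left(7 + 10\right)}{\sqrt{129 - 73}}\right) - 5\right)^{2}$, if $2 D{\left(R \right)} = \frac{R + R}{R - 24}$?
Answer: $\frac{280455277855}{365100988} + \frac{1842171 \sqrt{14}}{25277} \approx 1040.8$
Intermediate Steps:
$D{\left(R \right)} = \frac{R}{-24 + R}$ ($D{\left(R \right)} = \frac{\left(R + R\right) \frac{1}{R - 24}}{2} = \frac{2 R \frac{1}{-24 + R}}{2} = \frac{R}{-24 + R}$)
$\left(\left(\frac{D{\left(-22 \right)}}{-314} + \frac{\left(-12\right) \left(7 + 10\right)}{\sqrt{129 - 73}}\right) - 5\right)^{2} = \left(\left(\frac{\left(-22\right) \frac{1}{-24 - 22}}{-314} + \frac{\left(-12\right) \left(7 + 10\right)}{\sqrt{129 - 73}}\right) - 5\right)^{2} = \left(\left(- \frac{22}{-46} \left(- \frac{1}{314}\right) + \frac{\left(-12\right) 17}{\sqrt{56}}\right) - 5\right)^{2} = \left(\left(\left(-22\right) \left(- \frac{1}{46}\right) \left(- \frac{1}{314}\right) - \frac{204}{2 \sqrt{14}}\right) - 5\right)^{2} = \left(\left(\frac{11}{23} \left(- \frac{1}{314}\right) - 204 \frac{\sqrt{14}}{28}\right) - 5\right)^{2} = \left(\left(- \frac{11}{7222} - \frac{51 \sqrt{14}}{7}\right) - 5\right)^{2} = \left(- \frac{36121}{7222} - \frac{51 \sqrt{14}}{7}\right)^{2}$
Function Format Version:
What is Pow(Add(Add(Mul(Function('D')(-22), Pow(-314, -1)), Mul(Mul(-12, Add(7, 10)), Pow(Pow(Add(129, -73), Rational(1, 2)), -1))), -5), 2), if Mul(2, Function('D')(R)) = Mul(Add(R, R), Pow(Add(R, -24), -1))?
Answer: Add(Rational(280455277855, 365100988), Mul(Rational(1842171, 25277), Pow(14, Rational(1, 2)))) ≈ 1040.8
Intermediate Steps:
Function('D')(R) = Mul(R, Pow(Add(-24, R), -1)) (Function('D')(R) = Mul(Rational(1, 2), Mul(Add(R, R), Pow(Add(R, -24), -1))) = Mul(Rational(1, 2), Mul(Mul(2, R), Pow(Add(-24, R), -1))) = Mul(Rational(1, 2), Mul(2, R, Pow(Add(-24, R), -1))) = Mul(R, Pow(Add(-24, R), -1)))
Pow(Add(Add(Mul(Function('D')(-22), Pow(-314, -1)), Mul(Mul(-12, Add(7, 10)), Pow(Pow(Add(129, -73), Rational(1, 2)), -1))), -5), 2) = Pow(Add(Add(Mul(Mul(-22, Pow(Add(-24, -22), -1)), Pow(-314, -1)), Mul(Mul(-12, Add(7, 10)), Pow(Pow(Add(129, -73), Rational(1, 2)), -1))), -5), 2) = Pow(Add(Add(Mul(Mul(-22, Pow(-46, -1)), Rational(-1, 314)), Mul(Mul(-12, 17), Pow(Pow(56, Rational(1, 2)), -1))), -5), 2) = Pow(Add(Add(Mul(Mul(-22, Rational(-1, 46)), Rational(-1, 314)), Mul(-204, Pow(Mul(2, Pow(14, Rational(1, 2))), -1))), -5), 2) = Pow(Add(Add(Mul(Rational(11, 23), Rational(-1, 314)), Mul(-204, Mul(Rational(1, 28), Pow(14, Rational(1, 2))))), -5), 2) = Pow(Add(Add(Rational(-11, 7222), Mul(Rational(-51, 7), Pow(14, Rational(1, 2)))), -5), 2) = Pow(Add(Rational(-36121, 7222), Mul(Rational(-51, 7), Pow(14, Rational(1, 2)))), 2)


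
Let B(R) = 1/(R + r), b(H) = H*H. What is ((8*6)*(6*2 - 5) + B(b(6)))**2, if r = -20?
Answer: 28912129/256 ≈ 1.1294e+5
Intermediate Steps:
b(H) = H**2
B(R) = 1/(-20 + R) (B(R) = 1/(R - 20) = 1/(-20 + R))
((8*6)*(6*2 - 5) + B(b(6)))**2 = ((8*6)*(6*2 - 5) + 1/(-20 + 6**2))**2 = (48*(12 - 5) + 1/(-20 + 36))**2 = (48*7 + 1/16)**2 = (336 + 1/16)**2 = (5377/16)**2 = 28912129/256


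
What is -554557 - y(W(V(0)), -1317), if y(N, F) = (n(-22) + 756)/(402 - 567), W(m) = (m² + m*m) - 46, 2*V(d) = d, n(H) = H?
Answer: -91501171/165 ≈ -5.5455e+5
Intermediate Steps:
V(d) = d/2
W(m) = -46 + 2*m² (W(m) = (m² + m²) - 46 = 2*m² - 46 = -46 + 2*m²)
y(N, F) = -734/165 (y(N, F) = (-22 + 756)/(402 - 567) = 734/(-165) = 734*(-1/165) = -734/165)
-554557 - y(W(V(0)), -1317) = -554557 - 1*(-734/165) = -554557 + 734/165 = -91501171/165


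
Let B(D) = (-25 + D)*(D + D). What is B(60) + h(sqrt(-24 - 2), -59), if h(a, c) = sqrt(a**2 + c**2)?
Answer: 4200 + sqrt(3455) ≈ 4258.8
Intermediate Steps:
B(D) = 2*D*(-25 + D) (B(D) = (-25 + D)*(2*D) = 2*D*(-25 + D))
B(60) + h(sqrt(-24 - 2), -59) = 2*60*(-25 + 60) + sqrt((sqrt(-24 - 2))**2 + (-59)**2) = 2*60*35 + sqrt((sqrt(-26))**2 + 3481) = 4200 + sqrt((I*sqrt(26))**2 + 3481) = 4200 + sqrt(-26 + 3481) = 4200 + sqrt(3455)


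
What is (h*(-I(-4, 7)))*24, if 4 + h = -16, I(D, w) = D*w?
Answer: -13440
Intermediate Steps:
h = -20 (h = -4 - 16 = -20)
(h*(-I(-4, 7)))*24 = -(-20)*(-4*7)*24 = -(-20)*(-28)*24 = -20*28*24 = -560*24 = -13440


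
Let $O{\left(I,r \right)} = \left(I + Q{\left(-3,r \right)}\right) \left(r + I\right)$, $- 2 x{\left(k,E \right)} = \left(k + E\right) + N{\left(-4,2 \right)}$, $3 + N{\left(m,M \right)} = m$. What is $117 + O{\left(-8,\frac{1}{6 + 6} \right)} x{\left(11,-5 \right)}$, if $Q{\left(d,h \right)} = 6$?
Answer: $\frac{1499}{12} \approx 124.92$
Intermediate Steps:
$N{\left(m,M \right)} = -3 + m$
$x{\left(k,E \right)} = \frac{7}{2} - \frac{E}{2} - \frac{k}{2}$ ($x{\left(k,E \right)} = - \frac{\left(k + E\right) - 7}{2} = - \frac{\left(E + k\right) - 7}{2} = - \frac{-7 + E + k}{2} = \frac{7}{2} - \frac{E}{2} - \frac{k}{2}$)
$O{\left(I,r \right)} = \left(6 + I\right) \left(I + r\right)$ ($O{\left(I,r \right)} = \left(I + 6\right) \left(r + I\right) = \left(6 + I\right) \left(I + r\right)$)
$117 + O{\left(-8,\frac{1}{6 + 6} \right)} x{\left(11,-5 \right)} = 117 + \left(\left(-8\right)^{2} + 6 \left(-8\right) + \frac{6}{6 + 6} - \frac{8}{6 + 6}\right) \left(\frac{7}{2} - - \frac{5}{2} - \frac{11}{2}\right) = 117 + \left(64 - 48 + \frac{6}{12} - \frac{8}{12}\right) \left(\frac{7}{2} + \frac{5}{2} - \frac{11}{2}\right) = 117 + \left(64 - 48 + 6 \cdot \frac{1}{12} - \frac{2}{3}\right) \frac{1}{2} = 117 + \left(64 - 48 + \frac{1}{2} - \frac{2}{3}\right) \frac{1}{2} = 117 + \frac{95}{6} \cdot \frac{1}{2} = 117 + \frac{95}{12} = \frac{1499}{12}$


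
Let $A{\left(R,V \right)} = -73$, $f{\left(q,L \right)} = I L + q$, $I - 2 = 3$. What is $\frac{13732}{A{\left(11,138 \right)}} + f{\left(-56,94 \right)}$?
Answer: $\frac{16490}{73} \approx 225.89$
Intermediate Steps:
$I = 5$ ($I = 2 + 3 = 5$)
$f{\left(q,L \right)} = q + 5 L$ ($f{\left(q,L \right)} = 5 L + q = q + 5 L$)
$\frac{13732}{A{\left(11,138 \right)}} + f{\left(-56,94 \right)} = \frac{13732}{-73} + \left(-56 + 5 \cdot 94\right) = 13732 \left(- \frac{1}{73}\right) + \left(-56 + 470\right) = - \frac{13732}{73} + 414 = \frac{16490}{73}$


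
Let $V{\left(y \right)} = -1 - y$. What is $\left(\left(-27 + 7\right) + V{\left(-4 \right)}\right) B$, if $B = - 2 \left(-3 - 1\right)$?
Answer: $-136$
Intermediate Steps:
$B = 8$ ($B = \left(-2\right) \left(-4\right) = 8$)
$\left(\left(-27 + 7\right) + V{\left(-4 \right)}\right) B = \left(\left(-27 + 7\right) - -3\right) 8 = \left(-20 + \left(-1 + 4\right)\right) 8 = \left(-20 + 3\right) 8 = \left(-17\right) 8 = -136$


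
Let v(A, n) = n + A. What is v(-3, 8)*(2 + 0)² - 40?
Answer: -20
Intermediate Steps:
v(A, n) = A + n
v(-3, 8)*(2 + 0)² - 40 = (-3 + 8)*(2 + 0)² - 40 = 5*2² - 40 = 5*4 - 40 = 20 - 40 = -20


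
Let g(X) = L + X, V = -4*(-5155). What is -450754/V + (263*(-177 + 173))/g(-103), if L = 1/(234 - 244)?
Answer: -120177/10310 ≈ -11.656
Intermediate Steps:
V = 20620
L = -1/10 (L = 1/(-10) = -1/10 ≈ -0.10000)
g(X) = -1/10 + X
-450754/V + (263*(-177 + 173))/g(-103) = -450754/20620 + (263*(-177 + 173))/(-1/10 - 103) = -450754*1/20620 + (263*(-4))/(-1031/10) = -225377/10310 - 1052*(-10/1031) = -225377/10310 + 10520/1031 = -120177/10310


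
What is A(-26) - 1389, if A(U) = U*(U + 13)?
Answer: -1051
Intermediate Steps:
A(U) = U*(13 + U)
A(-26) - 1389 = -26*(13 - 26) - 1389 = -26*(-13) - 1389 = 338 - 1389 = -1051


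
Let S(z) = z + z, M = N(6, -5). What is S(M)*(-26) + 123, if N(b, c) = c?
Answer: 383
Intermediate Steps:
M = -5
S(z) = 2*z
S(M)*(-26) + 123 = (2*(-5))*(-26) + 123 = -10*(-26) + 123 = 260 + 123 = 383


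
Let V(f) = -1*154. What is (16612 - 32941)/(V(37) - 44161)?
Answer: 16329/44315 ≈ 0.36848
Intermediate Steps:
V(f) = -154
(16612 - 32941)/(V(37) - 44161) = (16612 - 32941)/(-154 - 44161) = -16329/(-44315) = -16329*(-1/44315) = 16329/44315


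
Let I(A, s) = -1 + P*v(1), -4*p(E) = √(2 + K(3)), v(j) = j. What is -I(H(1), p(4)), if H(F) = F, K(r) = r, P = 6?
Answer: -5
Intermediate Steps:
p(E) = -√5/4 (p(E) = -√(2 + 3)/4 = -√5/4)
I(A, s) = 5 (I(A, s) = -1 + 6*1 = -1 + 6 = 5)
-I(H(1), p(4)) = -1*5 = -5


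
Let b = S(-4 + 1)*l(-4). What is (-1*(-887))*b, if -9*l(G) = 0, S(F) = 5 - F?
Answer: 0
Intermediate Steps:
l(G) = 0 (l(G) = -1/9*0 = 0)
b = 0 (b = (5 - (-4 + 1))*0 = (5 - 1*(-3))*0 = (5 + 3)*0 = 8*0 = 0)
(-1*(-887))*b = -1*(-887)*0 = 887*0 = 0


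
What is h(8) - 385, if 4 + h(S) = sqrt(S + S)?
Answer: -385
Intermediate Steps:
h(S) = -4 + sqrt(2)*sqrt(S) (h(S) = -4 + sqrt(S + S) = -4 + sqrt(2*S) = -4 + sqrt(2)*sqrt(S))
h(8) - 385 = (-4 + sqrt(2)*sqrt(8)) - 385 = (-4 + sqrt(2)*(2*sqrt(2))) - 385 = (-4 + 4) - 385 = 0 - 385 = -385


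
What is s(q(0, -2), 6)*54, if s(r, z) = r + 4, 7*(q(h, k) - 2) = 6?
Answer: 2592/7 ≈ 370.29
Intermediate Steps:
q(h, k) = 20/7 (q(h, k) = 2 + (1/7)*6 = 2 + 6/7 = 20/7)
s(r, z) = 4 + r
s(q(0, -2), 6)*54 = (4 + 20/7)*54 = (48/7)*54 = 2592/7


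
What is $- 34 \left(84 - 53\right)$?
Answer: $-1054$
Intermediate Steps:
$- 34 \left(84 - 53\right) = \left(-34\right) 31 = -1054$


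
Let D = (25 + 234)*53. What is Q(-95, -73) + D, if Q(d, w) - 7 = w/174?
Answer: 2389643/174 ≈ 13734.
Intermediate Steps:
Q(d, w) = 7 + w/174
D = 13727 (D = 259*53 = 13727)
Q(-95, -73) + D = (7 + (1/174)*(-73)) + 13727 = (7 - 73/174) + 13727 = 1145/174 + 13727 = 2389643/174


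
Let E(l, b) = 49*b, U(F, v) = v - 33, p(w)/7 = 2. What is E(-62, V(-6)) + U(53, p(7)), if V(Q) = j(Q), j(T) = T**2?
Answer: 1745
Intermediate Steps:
p(w) = 14 (p(w) = 7*2 = 14)
U(F, v) = -33 + v
V(Q) = Q**2
E(-62, V(-6)) + U(53, p(7)) = 49*(-6)**2 + (-33 + 14) = 49*36 - 19 = 1764 - 19 = 1745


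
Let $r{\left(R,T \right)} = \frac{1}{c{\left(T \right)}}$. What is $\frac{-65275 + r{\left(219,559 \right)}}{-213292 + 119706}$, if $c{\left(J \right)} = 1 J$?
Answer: $\frac{18244362}{26157287} \approx 0.69749$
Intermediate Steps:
$c{\left(J \right)} = J$
$r{\left(R,T \right)} = \frac{1}{T}$
$\frac{-65275 + r{\left(219,559 \right)}}{-213292 + 119706} = \frac{-65275 + \frac{1}{559}}{-213292 + 119706} = \frac{-65275 + \frac{1}{559}}{-93586} = \left(- \frac{36488724}{559}\right) \left(- \frac{1}{93586}\right) = \frac{18244362}{26157287}$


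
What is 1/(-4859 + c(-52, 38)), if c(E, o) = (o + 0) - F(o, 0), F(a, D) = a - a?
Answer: -1/4821 ≈ -0.00020743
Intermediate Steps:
F(a, D) = 0
c(E, o) = o (c(E, o) = (o + 0) - 1*0 = o + 0 = o)
1/(-4859 + c(-52, 38)) = 1/(-4859 + 38) = 1/(-4821) = -1/4821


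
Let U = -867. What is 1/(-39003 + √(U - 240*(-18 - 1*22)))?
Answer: -13001/507075092 - √8733/1521225276 ≈ -2.5701e-5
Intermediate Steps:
1/(-39003 + √(U - 240*(-18 - 1*22))) = 1/(-39003 + √(-867 - 240*(-18 - 1*22))) = 1/(-39003 + √(-867 - 240*(-18 - 22))) = 1/(-39003 + √(-867 - 240*(-40))) = 1/(-39003 + √(-867 + 9600)) = 1/(-39003 + √8733)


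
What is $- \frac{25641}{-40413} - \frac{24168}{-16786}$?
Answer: $\frac{234518535}{113062103} \approx 2.0742$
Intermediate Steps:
$- \frac{25641}{-40413} - \frac{24168}{-16786} = \left(-25641\right) \left(- \frac{1}{40413}\right) - - \frac{12084}{8393} = \frac{8547}{13471} + \frac{12084}{8393} = \frac{234518535}{113062103}$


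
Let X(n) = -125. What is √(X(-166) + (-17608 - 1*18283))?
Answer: 4*I*√2251 ≈ 189.78*I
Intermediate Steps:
√(X(-166) + (-17608 - 1*18283)) = √(-125 + (-17608 - 1*18283)) = √(-125 + (-17608 - 18283)) = √(-125 - 35891) = √(-36016) = 4*I*√2251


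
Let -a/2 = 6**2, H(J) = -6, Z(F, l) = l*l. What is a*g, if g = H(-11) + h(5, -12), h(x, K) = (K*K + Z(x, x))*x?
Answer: -60408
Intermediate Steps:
Z(F, l) = l**2
h(x, K) = x*(K**2 + x**2) (h(x, K) = (K*K + x**2)*x = (K**2 + x**2)*x = x*(K**2 + x**2))
a = -72 (a = -2*6**2 = -2*36 = -72)
g = 839 (g = -6 + 5*((-12)**2 + 5**2) = -6 + 5*(144 + 25) = -6 + 5*169 = -6 + 845 = 839)
a*g = -72*839 = -60408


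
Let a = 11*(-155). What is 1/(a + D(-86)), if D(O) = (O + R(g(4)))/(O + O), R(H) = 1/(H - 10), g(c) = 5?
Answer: -860/1465869 ≈ -0.00058668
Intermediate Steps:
R(H) = 1/(-10 + H)
D(O) = (-⅕ + O)/(2*O) (D(O) = (O + 1/(-10 + 5))/(O + O) = (O + 1/(-5))/((2*O)) = (O - ⅕)*(1/(2*O)) = (-⅕ + O)*(1/(2*O)) = (-⅕ + O)/(2*O))
a = -1705
1/(a + D(-86)) = 1/(-1705 + (⅒)*(-1 + 5*(-86))/(-86)) = 1/(-1705 + (⅒)*(-1/86)*(-1 - 430)) = 1/(-1705 + (⅒)*(-1/86)*(-431)) = 1/(-1705 + 431/860) = 1/(-1465869/860) = -860/1465869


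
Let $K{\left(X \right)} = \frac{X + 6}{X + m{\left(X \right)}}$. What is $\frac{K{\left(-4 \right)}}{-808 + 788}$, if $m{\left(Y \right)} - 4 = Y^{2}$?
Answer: $- \frac{1}{160} \approx -0.00625$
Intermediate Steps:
$m{\left(Y \right)} = 4 + Y^{2}$
$K{\left(X \right)} = \frac{6 + X}{4 + X + X^{2}}$ ($K{\left(X \right)} = \frac{X + 6}{X + \left(4 + X^{2}\right)} = \frac{6 + X}{4 + X + X^{2}}$)
$\frac{K{\left(-4 \right)}}{-808 + 788} = \frac{\frac{1}{4 - 4 + \left(-4\right)^{2}} \left(6 - 4\right)}{-808 + 788} = \frac{\frac{1}{4 - 4 + 16} \cdot 2}{-20} = \frac{1}{16} \cdot 2 \left(- \frac{1}{20}\right) = \frac{1}{8} \left(- \frac{1}{20}\right) = - \frac{1}{160}$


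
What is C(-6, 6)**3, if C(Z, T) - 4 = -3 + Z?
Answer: -125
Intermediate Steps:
C(Z, T) = 1 + Z (C(Z, T) = 4 + (-3 + Z) = 1 + Z)
C(-6, 6)**3 = (1 - 6)**3 = (-5)**3 = -125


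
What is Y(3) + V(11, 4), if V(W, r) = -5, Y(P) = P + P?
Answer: 1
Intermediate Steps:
Y(P) = 2*P
Y(3) + V(11, 4) = 2*3 - 5 = 6 - 5 = 1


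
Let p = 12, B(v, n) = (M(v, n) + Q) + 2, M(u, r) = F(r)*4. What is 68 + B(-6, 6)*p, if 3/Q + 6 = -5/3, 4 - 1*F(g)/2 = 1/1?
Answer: 8632/23 ≈ 375.30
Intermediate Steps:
F(g) = 6 (F(g) = 8 - 2/1 = 8 - 2*1 = 8 - 2 = 6)
M(u, r) = 24 (M(u, r) = 6*4 = 24)
Q = -9/23 (Q = 3/(-6 - 5/3) = 3/(-23/3) = 3*(-3/23) = -9/23 ≈ -0.39130)
B(v, n) = 589/23 (B(v, n) = (24 - 9/23) + 2 = 543/23 + 2 = 589/23)
68 + B(-6, 6)*p = 68 + (589/23)*12 = 68 + 7068/23 = 8632/23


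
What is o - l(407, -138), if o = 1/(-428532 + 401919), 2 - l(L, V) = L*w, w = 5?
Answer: 54104228/26613 ≈ 2033.0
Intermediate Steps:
l(L, V) = 2 - 5*L (l(L, V) = 2 - L*5 = 2 - 5*L)
o = -1/26613 (o = 1/(-26613) = -1/26613 ≈ -3.7576e-5)
o - l(407, -138) = -1/26613 - (2 - 5*407) = -1/26613 - (2 - 2035) = -1/26613 - 1*(-2033) = -1/26613 + 2033 = 54104228/26613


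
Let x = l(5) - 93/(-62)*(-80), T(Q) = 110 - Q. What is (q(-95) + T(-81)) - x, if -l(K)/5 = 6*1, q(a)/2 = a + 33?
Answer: 217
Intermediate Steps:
q(a) = 66 + 2*a (q(a) = 2*(a + 33) = 2*(33 + a) = 66 + 2*a)
l(K) = -30
x = -150 (x = -30 - 93/(-62)*(-80) = -30 - 93*(-1/62)*(-80) = -30 + (3/2)*(-80) = -30 - 120 = -150)
(q(-95) + T(-81)) - x = ((66 + 2*(-95)) + (110 - 1*(-81))) - 1*(-150) = ((66 - 190) + (110 + 81)) + 150 = (-124 + 191) + 150 = 67 + 150 = 217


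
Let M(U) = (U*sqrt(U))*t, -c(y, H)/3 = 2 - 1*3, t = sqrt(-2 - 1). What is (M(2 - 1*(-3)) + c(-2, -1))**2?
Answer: -366 + 30*I*sqrt(15) ≈ -366.0 + 116.19*I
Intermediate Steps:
t = I*sqrt(3) (t = sqrt(-3) = I*sqrt(3) ≈ 1.732*I)
c(y, H) = 3 (c(y, H) = -3*(2 - 1*3) = -3*(2 - 3) = -3*(-1) = 3)
M(U) = I*sqrt(3)*U**(3/2) (M(U) = (U*sqrt(U))*(I*sqrt(3)) = U**(3/2)*(I*sqrt(3)) = I*sqrt(3)*U**(3/2))
(M(2 - 1*(-3)) + c(-2, -1))**2 = (I*sqrt(3)*(2 - 1*(-3))**(3/2) + 3)**2 = (I*sqrt(3)*(2 + 3)**(3/2) + 3)**2 = (I*sqrt(3)*5**(3/2) + 3)**2 = (I*sqrt(3)*(5*sqrt(5)) + 3)**2 = (5*I*sqrt(15) + 3)**2 = (3 + 5*I*sqrt(15))**2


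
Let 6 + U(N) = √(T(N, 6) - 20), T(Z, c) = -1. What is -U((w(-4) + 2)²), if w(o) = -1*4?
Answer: 6 - I*√21 ≈ 6.0 - 4.5826*I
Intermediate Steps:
w(o) = -4
U(N) = -6 + I*√21 (U(N) = -6 + √(-1 - 20) = -6 + √(-21) = -6 + I*√21)
-U((w(-4) + 2)²) = -(-6 + I*√21) = 6 - I*√21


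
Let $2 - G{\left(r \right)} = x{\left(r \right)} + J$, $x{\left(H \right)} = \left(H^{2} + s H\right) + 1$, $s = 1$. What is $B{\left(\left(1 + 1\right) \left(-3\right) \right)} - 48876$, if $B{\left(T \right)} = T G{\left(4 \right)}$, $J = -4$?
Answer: $-48786$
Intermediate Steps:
$x{\left(H \right)} = 1 + H + H^{2}$ ($x{\left(H \right)} = \left(H^{2} + 1 H\right) + 1 = \left(H^{2} + H\right) + 1 = \left(H + H^{2}\right) + 1 = 1 + H + H^{2}$)
$G{\left(r \right)} = 5 - r - r^{2}$ ($G{\left(r \right)} = 2 - \left(\left(1 + r + r^{2}\right) - 4\right) = 2 - \left(-3 + r + r^{2}\right) = 5 - r - r^{2}$)
$B{\left(T \right)} = - 15 T$ ($B{\left(T \right)} = T \left(5 - 4 - 4^{2}\right) = T \left(5 - 4 - 16\right) = T \left(-15\right) = - 15 T$)
$B{\left(\left(1 + 1\right) \left(-3\right) \right)} - 48876 = - 15 \left(1 + 1\right) \left(-3\right) - 48876 = - 15 \cdot 2 \left(-3\right) - 48876 = \left(-15\right) \left(-6\right) - 48876 = 90 - 48876 = -48786$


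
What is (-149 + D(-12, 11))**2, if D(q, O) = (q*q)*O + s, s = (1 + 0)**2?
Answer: 2062096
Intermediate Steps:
s = 1 (s = 1**2 = 1)
D(q, O) = 1 + O*q**2 (D(q, O) = (q*q)*O + 1 = q**2*O + 1 = O*q**2 + 1 = 1 + O*q**2)
(-149 + D(-12, 11))**2 = (-149 + (1 + 11*(-12)**2))**2 = (-149 + (1 + 11*144))**2 = (-149 + (1 + 1584))**2 = (-149 + 1585)**2 = 1436**2 = 2062096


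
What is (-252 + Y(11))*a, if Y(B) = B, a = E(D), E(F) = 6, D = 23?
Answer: -1446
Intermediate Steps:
a = 6
(-252 + Y(11))*a = (-252 + 11)*6 = -241*6 = -1446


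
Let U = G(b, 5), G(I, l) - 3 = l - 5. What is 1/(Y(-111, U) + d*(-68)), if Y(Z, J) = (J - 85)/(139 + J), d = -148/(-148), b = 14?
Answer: -71/4869 ≈ -0.014582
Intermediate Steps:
G(I, l) = -2 + l (G(I, l) = 3 + (l - 5) = 3 + (-5 + l) = -2 + l)
d = 1 (d = -148*(-1/148) = 1)
U = 3 (U = -2 + 5 = 3)
Y(Z, J) = (-85 + J)/(139 + J)
1/(Y(-111, U) + d*(-68)) = 1/((-85 + 3)/(139 + 3) + 1*(-68)) = 1/(-82/142 - 68) = 1/((1/142)*(-82) - 68) = 1/(-41/71 - 68) = 1/(-4869/71) = -71/4869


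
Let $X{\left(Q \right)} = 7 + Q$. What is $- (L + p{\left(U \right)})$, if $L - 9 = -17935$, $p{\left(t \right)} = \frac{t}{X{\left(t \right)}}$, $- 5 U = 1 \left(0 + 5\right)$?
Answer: $\frac{107557}{6} \approx 17926.0$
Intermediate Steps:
$U = -1$ ($U = - \frac{1 \left(0 + 5\right)}{5} = - \frac{1 \cdot 5}{5} = \left(- \frac{1}{5}\right) 5 = -1$)
$p{\left(t \right)} = \frac{t}{7 + t}$
$L = -17926$ ($L = 9 - 17935 = -17926$)
$- (L + p{\left(U \right)}) = - (-17926 - \frac{1}{7 - 1}) = - (-17926 - \frac{1}{6}) = \left(-1\right) \left(- \frac{107557}{6}\right) = \frac{107557}{6}$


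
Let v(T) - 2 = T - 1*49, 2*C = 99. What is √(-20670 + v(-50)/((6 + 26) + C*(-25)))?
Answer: 2*I*√30038152334/2411 ≈ 143.77*I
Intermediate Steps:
C = 99/2 (C = (½)*99 = 99/2 ≈ 49.500)
v(T) = -47 + T (v(T) = 2 + (T - 1*49) = 2 + (T - 49) = 2 + (-49 + T) = -47 + T)
√(-20670 + v(-50)/((6 + 26) + C*(-25))) = √(-20670 + (-47 - 50)/((6 + 26) + (99/2)*(-25))) = √(-20670 - 97/(32 - 2475/2)) = √(-20670 - 97/(-2411/2)) = √(-20670 - 97*(-2/2411)) = √(-20670 + 194/2411) = √(-49835176/2411) = 2*I*√30038152334/2411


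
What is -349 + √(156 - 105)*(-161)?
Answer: -349 - 161*√51 ≈ -1498.8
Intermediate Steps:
-349 + √(156 - 105)*(-161) = -349 + √51*(-161) = -349 - 161*√51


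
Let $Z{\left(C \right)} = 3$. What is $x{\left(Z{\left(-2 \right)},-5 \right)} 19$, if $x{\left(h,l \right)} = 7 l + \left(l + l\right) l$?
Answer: $285$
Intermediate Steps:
$x{\left(h,l \right)} = 2 l^{2} + 7 l$ ($x{\left(h,l \right)} = 7 l + 2 l l = 7 l + 2 l^{2} = 2 l^{2} + 7 l$)
$x{\left(Z{\left(-2 \right)},-5 \right)} 19 = - 5 \left(7 + 2 \left(-5\right)\right) 19 = - 5 \left(7 - 10\right) 19 = \left(-5\right) \left(-3\right) 19 = 15 \cdot 19 = 285$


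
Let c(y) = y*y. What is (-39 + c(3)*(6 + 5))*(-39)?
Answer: -2340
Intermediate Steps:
c(y) = y**2
(-39 + c(3)*(6 + 5))*(-39) = (-39 + 3**2*(6 + 5))*(-39) = (-39 + 9*11)*(-39) = (-39 + 99)*(-39) = 60*(-39) = -2340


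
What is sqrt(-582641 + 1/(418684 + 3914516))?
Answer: I*sqrt(27350074896328767)/216660 ≈ 763.31*I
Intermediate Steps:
sqrt(-582641 + 1/(418684 + 3914516)) = sqrt(-582641 + 1/4333200) = sqrt(-2524699981199/4333200) = I*sqrt(27350074896328767)/216660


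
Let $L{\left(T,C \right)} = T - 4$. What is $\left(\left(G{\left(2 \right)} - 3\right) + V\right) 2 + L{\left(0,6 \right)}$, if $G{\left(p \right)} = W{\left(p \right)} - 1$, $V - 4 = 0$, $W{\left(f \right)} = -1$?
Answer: $-6$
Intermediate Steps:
$L{\left(T,C \right)} = -4 + T$
$V = 4$ ($V = 4 + 0 = 4$)
$G{\left(p \right)} = -2$ ($G{\left(p \right)} = -1 - 1 = -2$)
$\left(\left(G{\left(2 \right)} - 3\right) + V\right) 2 + L{\left(0,6 \right)} = \left(\left(-2 - 3\right) + 4\right) 2 + \left(-4 + 0\right) = \left(-5 + 4\right) 2 - 4 = \left(-1\right) 2 - 4 = -2 - 4 = -6$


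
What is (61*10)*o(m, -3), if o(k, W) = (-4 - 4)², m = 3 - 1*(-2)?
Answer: 39040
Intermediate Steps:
m = 5 (m = 3 + 2 = 5)
o(k, W) = 64 (o(k, W) = (-8)² = 64)
(61*10)*o(m, -3) = (61*10)*64 = 610*64 = 39040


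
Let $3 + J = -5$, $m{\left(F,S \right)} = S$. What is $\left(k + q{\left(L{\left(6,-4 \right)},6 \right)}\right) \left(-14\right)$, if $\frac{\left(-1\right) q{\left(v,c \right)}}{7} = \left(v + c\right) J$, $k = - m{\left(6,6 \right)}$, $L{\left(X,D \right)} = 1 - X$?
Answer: $-700$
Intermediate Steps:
$J = -8$ ($J = -3 - 5 = -8$)
$k = -6$ ($k = \left(-1\right) 6 = -6$)
$q{\left(v,c \right)} = 56 c + 56 v$ ($q{\left(v,c \right)} = - 7 \left(v + c\right) \left(-8\right) = - 7 \left(c + v\right) \left(-8\right) = - 7 \left(- 8 c - 8 v\right) = 56 c + 56 v$)
$\left(k + q{\left(L{\left(6,-4 \right)},6 \right)}\right) \left(-14\right) = \left(-6 + \left(56 \cdot 6 + 56 \left(1 - 6\right)\right)\right) \left(-14\right) = \left(-6 + \left(336 + 56 \left(1 - 6\right)\right)\right) \left(-14\right) = \left(-6 + \left(336 + 56 \left(-5\right)\right)\right) \left(-14\right) = \left(-6 + \left(336 - 280\right)\right) \left(-14\right) = \left(-6 + 56\right) \left(-14\right) = 50 \left(-14\right) = -700$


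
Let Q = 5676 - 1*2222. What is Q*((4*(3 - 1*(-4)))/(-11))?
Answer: -8792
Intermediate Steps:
Q = 3454 (Q = 5676 - 2222 = 3454)
Q*((4*(3 - 1*(-4)))/(-11)) = 3454*((4*(3 - 1*(-4)))/(-11)) = 3454*((4*(3 + 4))*(-1/11)) = 3454*((4*7)*(-1/11)) = 3454*(28*(-1/11)) = 3454*(-28/11) = -8792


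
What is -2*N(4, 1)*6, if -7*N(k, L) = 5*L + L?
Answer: 72/7 ≈ 10.286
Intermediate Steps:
N(k, L) = -6*L/7 (N(k, L) = -(5*L + L)/7 = -6*L/7)
-2*N(4, 1)*6 = -(-12)/7*6 = -2*(-6/7)*6 = (12/7)*6 = 72/7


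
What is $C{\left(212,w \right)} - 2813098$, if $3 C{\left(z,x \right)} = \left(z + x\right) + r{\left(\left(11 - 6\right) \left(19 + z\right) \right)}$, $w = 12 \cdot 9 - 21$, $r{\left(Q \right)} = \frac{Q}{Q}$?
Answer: $-2812998$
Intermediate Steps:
$r{\left(Q \right)} = 1$
$w = 87$ ($w = 108 - 21 = 87$)
$C{\left(z,x \right)} = \frac{1}{3} + \frac{x}{3} + \frac{z}{3}$ ($C{\left(z,x \right)} = \frac{\left(z + x\right) + 1}{3} = \frac{\left(x + z\right) + 1}{3} = \frac{1 + x + z}{3} = \frac{1}{3} + \frac{x}{3} + \frac{z}{3}$)
$C{\left(212,w \right)} - 2813098 = \left(\frac{1}{3} + \frac{1}{3} \cdot 87 + \frac{1}{3} \cdot 212\right) - 2813098 = \left(\frac{1}{3} + 29 + \frac{212}{3}\right) - 2813098 = 100 - 2813098 = -2812998$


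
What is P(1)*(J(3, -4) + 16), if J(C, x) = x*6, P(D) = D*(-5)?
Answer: 40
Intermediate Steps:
P(D) = -5*D
J(C, x) = 6*x
P(1)*(J(3, -4) + 16) = (-5*1)*(6*(-4) + 16) = -5*(-24 + 16) = -5*(-8) = 40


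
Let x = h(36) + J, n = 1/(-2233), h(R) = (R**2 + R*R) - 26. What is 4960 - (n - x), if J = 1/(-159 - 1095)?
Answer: 1915833523/254562 ≈ 7526.0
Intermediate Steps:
J = -1/1254 (J = 1/(-1254) = -1/1254 ≈ -0.00079745)
h(R) = -26 + 2*R**2 (h(R) = (R**2 + R**2) - 26 = 2*R**2 - 26 = -26 + 2*R**2)
n = -1/2233 ≈ -0.00044783
x = 3217763/1254 (x = (-26 + 2*36**2) - 1/1254 = (-26 + 2*1296) - 1/1254 = (-26 + 2592) - 1/1254 = 2566 - 1/1254 = 3217763/1254 ≈ 2566.0)
4960 - (n - x) = 4960 - (-1/2233 - 1*3217763/1254) = 4960 - (-1/2233 - 3217763/1254) = 4960 - 1*(-653206003/254562) = 4960 + 653206003/254562 = 1915833523/254562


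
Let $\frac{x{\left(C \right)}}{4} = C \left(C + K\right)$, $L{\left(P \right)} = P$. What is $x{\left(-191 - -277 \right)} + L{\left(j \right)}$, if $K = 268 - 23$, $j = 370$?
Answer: $114234$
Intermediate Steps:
$K = 245$ ($K = 268 - 23 = 245$)
$x{\left(C \right)} = 4 C \left(245 + C\right)$ ($x{\left(C \right)} = 4 C \left(C + 245\right) = 4 C \left(245 + C\right)$)
$x{\left(-191 - -277 \right)} + L{\left(j \right)} = 4 \left(-191 - -277\right) \left(245 - -86\right) + 370 = 4 \left(-191 + 277\right) \left(245 + \left(-191 + 277\right)\right) + 370 = 4 \cdot 86 \left(245 + 86\right) + 370 = 4 \cdot 86 \cdot 331 + 370 = 113864 + 370 = 114234$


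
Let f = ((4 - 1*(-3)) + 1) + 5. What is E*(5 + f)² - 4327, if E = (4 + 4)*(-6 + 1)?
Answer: -17287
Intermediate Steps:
f = 13 (f = ((4 + 3) + 1) + 5 = (7 + 1) + 5 = 8 + 5 = 13)
E = -40 (E = 8*(-5) = -40)
E*(5 + f)² - 4327 = -40*(5 + 13)² - 4327 = -40*18² - 4327 = -40*324 - 4327 = -12960 - 4327 = -17287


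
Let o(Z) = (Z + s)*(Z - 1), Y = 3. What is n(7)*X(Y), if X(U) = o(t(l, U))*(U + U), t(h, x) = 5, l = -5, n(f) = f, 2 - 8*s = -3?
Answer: 945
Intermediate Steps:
s = 5/8 (s = ¼ - ⅛*(-3) = ¼ + 3/8 = 5/8 ≈ 0.62500)
o(Z) = (-1 + Z)*(5/8 + Z) (o(Z) = (Z + 5/8)*(Z - 1) = (5/8 + Z)*(-1 + Z) = (-1 + Z)*(5/8 + Z))
X(U) = 45*U (X(U) = (-5/8 + 5² - 3/8*5)*(U + U) = (-5/8 + 25 - 15/8)*(2*U) = 45*(2*U)/2 = 45*U)
n(7)*X(Y) = 7*(45*3) = 7*135 = 945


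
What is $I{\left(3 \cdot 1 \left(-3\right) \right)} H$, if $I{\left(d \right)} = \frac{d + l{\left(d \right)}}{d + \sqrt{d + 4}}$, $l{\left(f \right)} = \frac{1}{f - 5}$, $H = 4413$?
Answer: $\frac{5044059}{1204} + \frac{560451 i \sqrt{5}}{1204} \approx 4189.4 + 1040.9 i$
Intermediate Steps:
$l{\left(f \right)} = \frac{1}{-5 + f}$
$I{\left(d \right)} = \frac{d + \frac{1}{-5 + d}}{d + \sqrt{4 + d}}$ ($I{\left(d \right)} = \frac{d + \frac{1}{-5 + d}}{d + \sqrt{d + 4}} = \frac{d + \frac{1}{-5 + d}}{d + \sqrt{4 + d}}$)
$I{\left(3 \cdot 1 \left(-3\right) \right)} H = \frac{1 + 3 \cdot 1 \left(-3\right) \left(-5 + 3 \cdot 1 \left(-3\right)\right)}{\left(-5 + 3 \cdot 1 \left(-3\right)\right) \left(3 \cdot 1 \left(-3\right) + \sqrt{4 + 3 \cdot 1 \left(-3\right)}\right)} 4413 = \frac{1 + 3 \left(-3\right) \left(-5 + 3 \left(-3\right)\right)}{\left(-5 + 3 \left(-3\right)\right) \left(3 \left(-3\right) + \sqrt{4 + 3 \left(-3\right)}\right)} 4413 = \frac{1 - 9 \left(-5 - 9\right)}{\left(-5 - 9\right) \left(-9 + \sqrt{4 - 9}\right)} 4413 = \frac{1 - -126}{\left(-14\right) \left(-9 + \sqrt{-5}\right)} 4413 = - \frac{1 + 126}{14 \left(-9 + i \sqrt{5}\right)} 4413 = \left(- \frac{1}{14}\right) \frac{1}{-9 + i \sqrt{5}} \cdot 127 \cdot 4413 = - \frac{127}{14 \left(-9 + i \sqrt{5}\right)} 4413 = - \frac{560451}{14 \left(-9 + i \sqrt{5}\right)}$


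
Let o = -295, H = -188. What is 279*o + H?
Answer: -82493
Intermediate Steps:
279*o + H = 279*(-295) - 188 = -82305 - 188 = -82493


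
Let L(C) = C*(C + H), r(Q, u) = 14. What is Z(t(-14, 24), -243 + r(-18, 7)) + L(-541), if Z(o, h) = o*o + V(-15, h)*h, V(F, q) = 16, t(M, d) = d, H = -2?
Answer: 290675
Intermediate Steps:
Z(o, h) = o² + 16*h (Z(o, h) = o*o + 16*h = o² + 16*h)
L(C) = C*(-2 + C) (L(C) = C*(C - 2) = C*(-2 + C))
Z(t(-14, 24), -243 + r(-18, 7)) + L(-541) = (24² + 16*(-243 + 14)) - 541*(-2 - 541) = (576 + 16*(-229)) - 541*(-543) = (576 - 3664) + 293763 = -3088 + 293763 = 290675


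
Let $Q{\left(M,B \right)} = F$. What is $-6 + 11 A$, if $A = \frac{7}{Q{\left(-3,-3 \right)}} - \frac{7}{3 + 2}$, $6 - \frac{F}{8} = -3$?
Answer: $- \frac{7319}{360} \approx -20.331$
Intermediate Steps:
$F = 72$ ($F = 48 - -24 = 48 + 24 = 72$)
$Q{\left(M,B \right)} = 72$
$A = - \frac{469}{360}$ ($A = \frac{7}{72} - \frac{7}{3 + 2} = 7 \cdot \frac{1}{72} - \frac{7}{5} = \frac{7}{72} - \frac{7}{5} = - \frac{469}{360} \approx -1.3028$)
$-6 + 11 A = -6 + 11 \left(- \frac{469}{360}\right) = -6 - \frac{5159}{360} = - \frac{7319}{360}$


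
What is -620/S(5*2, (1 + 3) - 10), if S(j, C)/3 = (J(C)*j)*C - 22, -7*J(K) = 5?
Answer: -2170/219 ≈ -9.9087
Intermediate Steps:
J(K) = -5/7 (J(K) = -1/7*5 = -5/7)
S(j, C) = -66 - 15*C*j/7 (S(j, C) = 3*((-5*j/7)*C - 22) = 3*(-5*C*j/7 - 22) = 3*(-22 - 5*C*j/7) = -66 - 15*C*j/7)
-620/S(5*2, (1 + 3) - 10) = -620/(-66 - 15*((1 + 3) - 10)*5*2/7) = -620/(-66 - 15/7*(4 - 10)*10) = -620/(-66 - 15/7*(-6)*10) = -620/(-66 + 900/7) = -620/438/7 = -620*7/438 = -2170/219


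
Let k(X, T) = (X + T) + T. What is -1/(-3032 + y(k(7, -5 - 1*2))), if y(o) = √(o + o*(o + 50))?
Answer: 758/2298333 + I*√77/4596666 ≈ 0.0003298 + 1.909e-6*I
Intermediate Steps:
k(X, T) = X + 2*T (k(X, T) = (T + X) + T = X + 2*T)
y(o) = √(o + o*(50 + o))
-1/(-3032 + y(k(7, -5 - 1*2))) = -1/(-3032 + √((7 + 2*(-5 - 1*2))*(51 + (7 + 2*(-5 - 1*2))))) = -1/(-3032 + √((7 + 2*(-5 - 2))*(51 + (7 + 2*(-5 - 2))))) = -1/(-3032 + √((7 + 2*(-7))*(51 + (7 + 2*(-7))))) = -1/(-3032 + √((7 - 14)*(51 + (7 - 14)))) = -1/(-3032 + √(-7*(51 - 7))) = -1/(-3032 + √(-7*44)) = -1/(-3032 + √(-308)) = -1/(-3032 + 2*I*√77)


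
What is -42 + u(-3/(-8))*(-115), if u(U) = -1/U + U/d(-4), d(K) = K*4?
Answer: 102667/384 ≈ 267.36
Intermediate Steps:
d(K) = 4*K
u(U) = -1/U - U/16 (u(U) = -1/U + U/((4*(-4))) = -1/U + U/(-16) = -1/U + U*(-1/16) = -1/U - U/16)
-42 + u(-3/(-8))*(-115) = -42 + (-1/((-3/(-8))) - (-3)/(16*(-8)))*(-115) = -42 + (-1/((-3*(-1/8))) - (-3)*(-1)/(16*8))*(-115) = -42 + (-1/3/8 - 1/16*3/8)*(-115) = -42 + (-1*8/3 - 3/128)*(-115) = -42 + (-8/3 - 3/128)*(-115) = -42 - 1033/384*(-115) = -42 + 118795/384 = 102667/384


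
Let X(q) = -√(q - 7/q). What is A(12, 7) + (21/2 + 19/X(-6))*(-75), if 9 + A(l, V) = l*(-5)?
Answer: -1713/2 - 1425*I*√174/29 ≈ -856.5 - 648.17*I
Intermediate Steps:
A(l, V) = -9 - 5*l (A(l, V) = -9 + l*(-5) = -9 - 5*l)
A(12, 7) + (21/2 + 19/X(-6))*(-75) = (-9 - 5*12) + (21/2 + 19/((-√(-6 - 7/(-6)))))*(-75) = (-9 - 60) + (21*(½) + 19/((-√(-6 - 7*(-⅙)))))*(-75) = -69 + (21/2 + 19/((-√(-6 + 7/6))))*(-75) = -69 + (21/2 + 19/((-√(-29/6))))*(-75) = -69 + (21/2 + 19/((-I*√174/6)))*(-75) = -69 + (21/2 + 19*(I*√174/29))*(-75) = -69 + (21/2 + 19*I*√174/29)*(-75) = -69 + (-1575/2 - 1425*I*√174/29) = -1713/2 - 1425*I*√174/29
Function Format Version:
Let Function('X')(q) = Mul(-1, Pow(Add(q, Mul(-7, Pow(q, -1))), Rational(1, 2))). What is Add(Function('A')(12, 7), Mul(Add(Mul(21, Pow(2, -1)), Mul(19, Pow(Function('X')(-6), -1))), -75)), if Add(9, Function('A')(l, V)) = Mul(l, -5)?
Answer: Add(Rational(-1713, 2), Mul(Rational(-1425, 29), I, Pow(174, Rational(1, 2)))) ≈ Add(-856.50, Mul(-648.17, I))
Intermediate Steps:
Function('A')(l, V) = Add(-9, Mul(-5, l)) (Function('A')(l, V) = Add(-9, Mul(l, -5)) = Add(-9, Mul(-5, l)))
Add(Function('A')(12, 7), Mul(Add(Mul(21, Pow(2, -1)), Mul(19, Pow(Function('X')(-6), -1))), -75)) = Add(Add(-9, Mul(-5, 12)), Mul(Add(Mul(21, Pow(2, -1)), Mul(19, Pow(Mul(-1, Pow(Add(-6, Mul(-7, Pow(-6, -1))), Rational(1, 2))), -1))), -75)) = Add(Add(-9, -60), Mul(Add(Mul(21, Rational(1, 2)), Mul(19, Pow(Mul(-1, Pow(Add(-6, Mul(-7, Rational(-1, 6))), Rational(1, 2))), -1))), -75)) = Add(-69, Mul(Add(Rational(21, 2), Mul(19, Pow(Mul(-1, Pow(Add(-6, Rational(7, 6)), Rational(1, 2))), -1))), -75)) = Add(-69, Mul(Add(Rational(21, 2), Mul(19, Pow(Mul(-1, Pow(Rational(-29, 6), Rational(1, 2))), -1))), -75)) = Add(-69, Mul(Add(Rational(21, 2), Mul(19, Pow(Mul(-1, Mul(Rational(1, 6), I, Pow(174, Rational(1, 2)))), -1))), -75)) = Add(-69, Mul(Add(Rational(21, 2), Mul(19, Pow(Mul(Rational(-1, 6), I, Pow(174, Rational(1, 2))), -1))), -75)) = Add(-69, Mul(Add(Rational(21, 2), Mul(19, Mul(Rational(1, 29), I, Pow(174, Rational(1, 2))))), -75)) = Add(-69, Mul(Add(Rational(21, 2), Mul(Rational(19, 29), I, Pow(174, Rational(1, 2)))), -75)) = Add(-69, Add(Rational(-1575, 2), Mul(Rational(-1425, 29), I, Pow(174, Rational(1, 2))))) = Add(Rational(-1713, 2), Mul(Rational(-1425, 29), I, Pow(174, Rational(1, 2))))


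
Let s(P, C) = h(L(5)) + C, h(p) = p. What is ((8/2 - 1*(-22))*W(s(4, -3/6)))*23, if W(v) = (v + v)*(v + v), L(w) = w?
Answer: 48438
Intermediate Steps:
s(P, C) = 5 + C
W(v) = 4*v² (W(v) = (2*v)*(2*v) = 4*v²)
((8/2 - 1*(-22))*W(s(4, -3/6)))*23 = ((8/2 - 1*(-22))*(4*(5 - 3/6)²))*23 = ((8*(½) + 22)*(4*(5 - 3*⅙)²))*23 = ((4 + 22)*(4*(5 - ½)²))*23 = (26*(4*(9/2)²))*23 = (26*(4*(81/4)))*23 = (26*81)*23 = 2106*23 = 48438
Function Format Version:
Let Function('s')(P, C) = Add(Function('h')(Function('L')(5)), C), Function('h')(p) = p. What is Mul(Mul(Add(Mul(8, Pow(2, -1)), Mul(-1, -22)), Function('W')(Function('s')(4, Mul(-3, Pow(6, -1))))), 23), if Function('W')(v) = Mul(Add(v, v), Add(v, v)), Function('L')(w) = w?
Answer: 48438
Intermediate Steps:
Function('s')(P, C) = Add(5, C)
Function('W')(v) = Mul(4, Pow(v, 2)) (Function('W')(v) = Mul(Mul(2, v), Mul(2, v)) = Mul(4, Pow(v, 2)))
Mul(Mul(Add(Mul(8, Pow(2, -1)), Mul(-1, -22)), Function('W')(Function('s')(4, Mul(-3, Pow(6, -1))))), 23) = Mul(Mul(Add(Mul(8, Pow(2, -1)), Mul(-1, -22)), Mul(4, Pow(Add(5, Mul(-3, Pow(6, -1))), 2))), 23) = Mul(Mul(Add(Mul(8, Rational(1, 2)), 22), Mul(4, Pow(Add(5, Mul(-3, Rational(1, 6))), 2))), 23) = Mul(Mul(Add(4, 22), Mul(4, Pow(Add(5, Rational(-1, 2)), 2))), 23) = Mul(Mul(26, Mul(4, Pow(Rational(9, 2), 2))), 23) = Mul(Mul(26, Mul(4, Rational(81, 4))), 23) = Mul(Mul(26, 81), 23) = Mul(2106, 23) = 48438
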